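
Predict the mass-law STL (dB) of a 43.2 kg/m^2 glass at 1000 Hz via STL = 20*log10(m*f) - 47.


Mass law: STL = 20 * log10(m * f) - 47
  m * f = 43.2 * 1000 = 43200
  log10(43200) = 4.63548
  STL = 20 * 4.63548 - 47 = 92.7096 - 47 = 45.7 dB

45.7 dB


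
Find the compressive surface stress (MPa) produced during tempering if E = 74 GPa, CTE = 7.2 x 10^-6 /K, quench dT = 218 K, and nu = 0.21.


Tempering stress: sigma = E * alpha * dT / (1 - nu)
  E (MPa) = 74 * 1000 = 74000
  Numerator = 74000 * (7.2 x 10^-6) * 218 = 116.1504
  Denominator = 1 - 0.21 = 0.79
  sigma = 116.1504 / 0.79 = 147.0 MPa

147.0 MPa


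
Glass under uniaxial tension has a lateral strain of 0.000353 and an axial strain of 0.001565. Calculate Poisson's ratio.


Poisson's ratio: nu = lateral strain / axial strain
  nu = 0.000353 / 0.001565 = 0.2256

0.2256


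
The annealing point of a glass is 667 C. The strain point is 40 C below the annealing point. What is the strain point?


Strain point = annealing point - difference:
  T_strain = 667 - 40 = 627 C

627 C


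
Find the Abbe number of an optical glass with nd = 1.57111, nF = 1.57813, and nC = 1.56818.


Abbe number formula: Vd = (nd - 1) / (nF - nC)
  nd - 1 = 1.57111 - 1 = 0.57111
  nF - nC = 1.57813 - 1.56818 = 0.00995
  Vd = 0.57111 / 0.00995 = 57.4

57.4


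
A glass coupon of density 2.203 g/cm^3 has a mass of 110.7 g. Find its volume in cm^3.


Rearrange rho = m / V:
  V = m / rho
  V = 110.7 / 2.203 = 50.25 cm^3

50.25 cm^3


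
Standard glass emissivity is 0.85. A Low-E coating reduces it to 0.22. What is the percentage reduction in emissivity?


Percentage reduction = (1 - coated/uncoated) * 100
  Ratio = 0.22 / 0.85 = 0.2588
  Reduction = (1 - 0.2588) * 100 = 74.1%

74.1%


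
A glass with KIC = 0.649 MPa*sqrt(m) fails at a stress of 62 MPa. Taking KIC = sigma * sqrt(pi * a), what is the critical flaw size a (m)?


Rearrange KIC = sigma * sqrt(pi * a):
  sqrt(pi * a) = KIC / sigma
  sqrt(pi * a) = 0.649 / 62 = 0.010468
  a = (KIC / sigma)^2 / pi
  a = 0.010468^2 / pi = 0.0000349 m

0.0000349 m


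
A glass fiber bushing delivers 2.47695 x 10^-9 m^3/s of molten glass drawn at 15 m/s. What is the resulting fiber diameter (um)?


Cross-sectional area from continuity:
  A = Q / v = 2.47695 x 10^-9 / 15 = 1.6513 x 10^-10 m^2
Diameter from circular cross-section:
  d = sqrt(4A / pi) * 10^6 (m -> um)
  d = sqrt(4 * 1.6513 x 10^-10 / pi) * 10^6 = 14.5 um

14.5 um


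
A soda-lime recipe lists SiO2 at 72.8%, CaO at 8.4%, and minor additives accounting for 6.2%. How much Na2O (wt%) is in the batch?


Pieces sum to 100%:
  Na2O = 100 - (SiO2 + CaO + others)
  Na2O = 100 - (72.8 + 8.4 + 6.2) = 12.6%

12.6%


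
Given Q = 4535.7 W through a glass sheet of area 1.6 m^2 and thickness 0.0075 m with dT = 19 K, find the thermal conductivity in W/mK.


Fourier's law rearranged: k = Q * t / (A * dT)
  Numerator = 4535.7 * 0.0075 = 34.01775
  Denominator = 1.6 * 19 = 30.4
  k = 34.01775 / 30.4 = 1.119 W/mK

1.119 W/mK


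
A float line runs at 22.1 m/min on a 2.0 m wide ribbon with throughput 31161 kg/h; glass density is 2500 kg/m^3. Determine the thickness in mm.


Ribbon cross-section from mass balance:
  Volume rate = throughput / density = 31161 / 2500 = 12.4644 m^3/h
  thickness = volume rate / (speed * 60 * width), i.e.
  thickness = throughput / (60 * speed * width * density) * 1000
  thickness = 31161 / (60 * 22.1 * 2.0 * 2500) * 1000 = 4.7 mm

4.7 mm


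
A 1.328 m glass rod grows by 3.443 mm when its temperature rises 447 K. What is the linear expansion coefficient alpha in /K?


Rearrange dL = alpha * L0 * dT for alpha:
  alpha = dL / (L0 * dT)
  alpha = (3.443 / 1000) / (1.328 * 447) = 0.0000058 /K = 5.8 x 10^-6 /K

5.8 x 10^-6 /K


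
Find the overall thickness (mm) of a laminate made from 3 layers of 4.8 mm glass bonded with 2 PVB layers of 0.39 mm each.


Total thickness = glass contribution + PVB contribution
  Glass: 3 * 4.8 = 14.4 mm
  PVB: 2 * 0.39 = 0.78 mm
  Total = 14.4 + 0.78 = 15.18 mm

15.18 mm


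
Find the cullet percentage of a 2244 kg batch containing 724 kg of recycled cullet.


Cullet ratio = (cullet mass / total batch mass) * 100
  Ratio = 724 / 2244 * 100 = 32.26%

32.26%


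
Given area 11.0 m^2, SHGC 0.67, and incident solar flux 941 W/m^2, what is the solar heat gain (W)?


Solar heat gain: Q = Area * SHGC * Irradiance
  Q = 11.0 * 0.67 * 941 = 6935.2 W

6935.2 W


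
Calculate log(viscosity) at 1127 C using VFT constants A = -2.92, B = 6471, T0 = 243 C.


VFT equation: log(eta) = A + B / (T - T0)
  T - T0 = 1127 - 243 = 884
  B / (T - T0) = 6471 / 884 = 7.32
  log(eta) = -2.92 + 7.32 = 4.4

4.4


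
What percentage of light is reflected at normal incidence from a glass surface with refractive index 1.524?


Fresnel reflectance at normal incidence:
  R = ((n - 1)/(n + 1))^2
  (n - 1)/(n + 1) = (1.524 - 1)/(1.524 + 1) = 0.207607
  R = 0.207607^2 = 0.0431007
  R(%) = 0.0431007 * 100 = 4.31%

4.31%


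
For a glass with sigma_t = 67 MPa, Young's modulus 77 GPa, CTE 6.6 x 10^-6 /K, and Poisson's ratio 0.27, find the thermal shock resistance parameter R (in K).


Thermal shock resistance: R = sigma * (1 - nu) / (E * alpha)
  Numerator = 67 * (1 - 0.27) = 48.91
  Denominator = 77 * 1000 * (6.6 x 10^-6) = 0.5082
  R = 48.91 / 0.5082 = 96.2 K

96.2 K


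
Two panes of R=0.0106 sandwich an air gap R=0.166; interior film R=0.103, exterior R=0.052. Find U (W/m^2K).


Total thermal resistance (series):
  R_total = R_in + R_glass + R_air + R_glass + R_out
  R_total = 0.103 + 0.0106 + 0.166 + 0.0106 + 0.052 = 0.3422 m^2K/W
U-value = 1 / R_total = 1 / 0.3422 = 2.922 W/m^2K

2.922 W/m^2K


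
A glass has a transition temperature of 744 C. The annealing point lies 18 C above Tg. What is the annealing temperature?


The annealing temperature is Tg plus the offset:
  T_anneal = 744 + 18 = 762 C

762 C


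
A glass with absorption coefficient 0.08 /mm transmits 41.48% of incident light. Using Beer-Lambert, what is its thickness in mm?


Rearrange T = exp(-alpha * thickness):
  thickness = -ln(T) / alpha
  T = 41.48/100 = 0.4148
  ln(T) = -0.87996
  -ln(T) = 0.87996
  thickness = 0.87996 / 0.08 = 11.0 mm

11.0 mm


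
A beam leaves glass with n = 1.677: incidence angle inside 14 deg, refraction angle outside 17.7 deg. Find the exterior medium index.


Apply Snell's law: n1 * sin(theta1) = n2 * sin(theta2)
  n2 = n1 * sin(theta1) / sin(theta2)
  sin(14) = 0.241922
  sin(17.7) = 0.304033
  n2 = 1.677 * 0.241922 / 0.304033 = 1.3344

1.3344


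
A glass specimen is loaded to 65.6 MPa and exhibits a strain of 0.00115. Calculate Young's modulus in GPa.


Young's modulus: E = stress / strain
  E = 65.6 MPa / 0.00115 = 57043.48 MPa
Convert to GPa: 57043.48 / 1000 = 57.04 GPa

57.04 GPa


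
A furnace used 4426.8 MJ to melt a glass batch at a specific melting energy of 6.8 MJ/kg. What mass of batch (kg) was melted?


Rearrange E = m * s for m:
  m = E / s
  m = 4426.8 / 6.8 = 651.0 kg

651.0 kg


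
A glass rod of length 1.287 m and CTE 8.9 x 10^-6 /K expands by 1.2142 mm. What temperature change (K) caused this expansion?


Rearrange dL = alpha * L0 * dT for dT:
  dT = dL / (alpha * L0)
  dL (m) = 1.2142 / 1000 = 0.0012142
  dT = 0.0012142 / ((8.9 x 10^-6) * 1.287) = 106.0 K

106.0 K


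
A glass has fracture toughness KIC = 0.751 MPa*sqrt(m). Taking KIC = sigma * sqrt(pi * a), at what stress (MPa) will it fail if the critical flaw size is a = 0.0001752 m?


Rearrange KIC = sigma * sqrt(pi * a):
  sigma = KIC / sqrt(pi * a)
  sqrt(pi * 0.0001752) = 0.023461
  sigma = 0.751 / 0.023461 = 32.01 MPa

32.01 MPa


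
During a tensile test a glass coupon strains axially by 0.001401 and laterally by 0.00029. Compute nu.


Poisson's ratio: nu = lateral strain / axial strain
  nu = 0.00029 / 0.001401 = 0.207

0.207


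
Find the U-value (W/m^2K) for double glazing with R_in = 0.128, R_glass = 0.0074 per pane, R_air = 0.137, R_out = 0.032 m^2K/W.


Total thermal resistance (series):
  R_total = R_in + R_glass + R_air + R_glass + R_out
  R_total = 0.128 + 0.0074 + 0.137 + 0.0074 + 0.032 = 0.3118 m^2K/W
U-value = 1 / R_total = 1 / 0.3118 = 3.207 W/m^2K

3.207 W/m^2K


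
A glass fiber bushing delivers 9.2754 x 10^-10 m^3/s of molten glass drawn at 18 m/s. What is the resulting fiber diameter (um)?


Cross-sectional area from continuity:
  A = Q / v = 9.2754 x 10^-10 / 18 = 5.153 x 10^-11 m^2
Diameter from circular cross-section:
  d = sqrt(4A / pi) * 10^6 (m -> um)
  d = sqrt(4 * 5.153 x 10^-11 / pi) * 10^6 = 8.1 um

8.1 um


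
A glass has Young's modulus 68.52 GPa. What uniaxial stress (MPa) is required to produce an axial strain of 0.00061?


Rearrange E = sigma / epsilon:
  sigma = E * epsilon
  E (MPa) = 68.52 * 1000 = 68520
  sigma = 68520 * 0.00061 = 41.8 MPa

41.8 MPa


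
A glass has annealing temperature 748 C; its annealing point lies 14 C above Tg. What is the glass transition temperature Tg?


Rearrange T_anneal = Tg + offset for Tg:
  Tg = T_anneal - offset = 748 - 14 = 734 C

734 C


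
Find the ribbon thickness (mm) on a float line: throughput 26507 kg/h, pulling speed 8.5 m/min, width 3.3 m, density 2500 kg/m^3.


Ribbon cross-section from mass balance:
  Volume rate = throughput / density = 26507 / 2500 = 10.6028 m^3/h
  thickness = volume rate / (speed * 60 * width), i.e.
  thickness = throughput / (60 * speed * width * density) * 1000
  thickness = 26507 / (60 * 8.5 * 3.3 * 2500) * 1000 = 6.3 mm

6.3 mm


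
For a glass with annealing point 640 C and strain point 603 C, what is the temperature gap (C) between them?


Gap = T_anneal - T_strain:
  gap = 640 - 603 = 37 C

37 C


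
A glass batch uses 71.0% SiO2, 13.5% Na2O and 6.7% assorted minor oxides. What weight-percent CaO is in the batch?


Pieces sum to 100%:
  CaO = 100 - (SiO2 + Na2O + others)
  CaO = 100 - (71.0 + 13.5 + 6.7) = 8.8%

8.8%


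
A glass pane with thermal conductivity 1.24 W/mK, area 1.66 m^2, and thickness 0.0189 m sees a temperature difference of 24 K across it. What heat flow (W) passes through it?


Fourier's law: Q = k * A * dT / t
  Q = 1.24 * 1.66 * 24 / 0.0189
  Q = 49.4016 / 0.0189 = 2613.8 W

2613.8 W


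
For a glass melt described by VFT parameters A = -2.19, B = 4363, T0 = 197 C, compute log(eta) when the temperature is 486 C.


VFT equation: log(eta) = A + B / (T - T0)
  T - T0 = 486 - 197 = 289
  B / (T - T0) = 4363 / 289 = 15.097
  log(eta) = -2.19 + 15.097 = 12.907

12.907


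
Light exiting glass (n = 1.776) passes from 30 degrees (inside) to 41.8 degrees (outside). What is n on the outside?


Apply Snell's law: n1 * sin(theta1) = n2 * sin(theta2)
  n2 = n1 * sin(theta1) / sin(theta2)
  sin(30) = 0.5
  sin(41.8) = 0.666532
  n2 = 1.776 * 0.5 / 0.666532 = 1.3323

1.3323


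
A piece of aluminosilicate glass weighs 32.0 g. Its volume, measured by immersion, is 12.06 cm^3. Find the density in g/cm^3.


Use the definition of density:
  rho = mass / volume
  rho = 32.0 / 12.06 = 2.653 g/cm^3

2.653 g/cm^3


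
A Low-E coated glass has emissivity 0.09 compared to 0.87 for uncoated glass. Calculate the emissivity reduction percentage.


Percentage reduction = (1 - coated/uncoated) * 100
  Ratio = 0.09 / 0.87 = 0.1034
  Reduction = (1 - 0.1034) * 100 = 89.7%

89.7%


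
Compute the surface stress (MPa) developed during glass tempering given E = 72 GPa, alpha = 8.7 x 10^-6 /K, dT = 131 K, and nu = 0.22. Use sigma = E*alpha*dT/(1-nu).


Tempering stress: sigma = E * alpha * dT / (1 - nu)
  E (MPa) = 72 * 1000 = 72000
  Numerator = 72000 * (8.7 x 10^-6) * 131 = 82.0584
  Denominator = 1 - 0.22 = 0.78
  sigma = 82.0584 / 0.78 = 105.2 MPa

105.2 MPa


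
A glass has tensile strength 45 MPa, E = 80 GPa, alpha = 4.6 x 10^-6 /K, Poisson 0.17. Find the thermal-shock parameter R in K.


Thermal shock resistance: R = sigma * (1 - nu) / (E * alpha)
  Numerator = 45 * (1 - 0.17) = 37.35
  Denominator = 80 * 1000 * (4.6 x 10^-6) = 0.368
  R = 37.35 / 0.368 = 101.5 K

101.5 K


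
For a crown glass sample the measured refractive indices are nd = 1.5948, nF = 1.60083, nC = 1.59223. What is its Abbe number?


Abbe number formula: Vd = (nd - 1) / (nF - nC)
  nd - 1 = 1.5948 - 1 = 0.5948
  nF - nC = 1.60083 - 1.59223 = 0.0086
  Vd = 0.5948 / 0.0086 = 69.16

69.16


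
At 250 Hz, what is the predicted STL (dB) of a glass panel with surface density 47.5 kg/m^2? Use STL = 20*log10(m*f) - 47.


Mass law: STL = 20 * log10(m * f) - 47
  m * f = 47.5 * 250 = 11875
  log10(11875) = 4.07463
  STL = 20 * 4.07463 - 47 = 81.4926 - 47 = 34.5 dB

34.5 dB


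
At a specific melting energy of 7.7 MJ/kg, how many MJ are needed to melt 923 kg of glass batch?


Total energy = mass * specific energy
  E = 923 * 7.7 = 7107.1 MJ

7107.1 MJ


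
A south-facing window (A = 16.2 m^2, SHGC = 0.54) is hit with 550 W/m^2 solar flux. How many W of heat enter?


Solar heat gain: Q = Area * SHGC * Irradiance
  Q = 16.2 * 0.54 * 550 = 4811.4 W

4811.4 W


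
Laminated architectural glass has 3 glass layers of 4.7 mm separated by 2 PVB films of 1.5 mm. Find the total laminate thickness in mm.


Total thickness = glass contribution + PVB contribution
  Glass: 3 * 4.7 = 14.1 mm
  PVB: 2 * 1.5 = 3.0 mm
  Total = 14.1 + 3.0 = 17.1 mm

17.1 mm


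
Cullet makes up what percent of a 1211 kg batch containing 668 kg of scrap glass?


Cullet ratio = (cullet mass / total batch mass) * 100
  Ratio = 668 / 1211 * 100 = 55.16%

55.16%


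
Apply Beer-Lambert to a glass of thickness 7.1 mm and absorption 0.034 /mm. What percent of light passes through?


Beer-Lambert law: T = exp(-alpha * thickness)
  exponent = -0.034 * 7.1 = -0.2414
  T = exp(-0.2414) = 0.7855
  Percentage = 0.7855 * 100 = 78.55%

78.55%


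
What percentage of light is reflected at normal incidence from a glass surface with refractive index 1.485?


Fresnel reflectance at normal incidence:
  R = ((n - 1)/(n + 1))^2
  (n - 1)/(n + 1) = (1.485 - 1)/(1.485 + 1) = 0.195171
  R = 0.195171^2 = 0.0380917
  R(%) = 0.0380917 * 100 = 3.809%

3.809%


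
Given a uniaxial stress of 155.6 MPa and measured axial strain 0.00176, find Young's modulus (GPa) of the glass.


Young's modulus: E = stress / strain
  E = 155.6 MPa / 0.00176 = 88409.09 MPa
Convert to GPa: 88409.09 / 1000 = 88.41 GPa

88.41 GPa


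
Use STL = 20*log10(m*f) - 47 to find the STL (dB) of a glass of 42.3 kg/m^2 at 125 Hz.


Mass law: STL = 20 * log10(m * f) - 47
  m * f = 42.3 * 125 = 5287.5
  log10(5287.5) = 3.72325
  STL = 20 * 3.72325 - 47 = 74.465 - 47 = 27.5 dB

27.5 dB


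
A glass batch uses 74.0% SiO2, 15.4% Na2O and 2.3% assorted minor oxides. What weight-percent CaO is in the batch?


Pieces sum to 100%:
  CaO = 100 - (SiO2 + Na2O + others)
  CaO = 100 - (74.0 + 15.4 + 2.3) = 8.3%

8.3%


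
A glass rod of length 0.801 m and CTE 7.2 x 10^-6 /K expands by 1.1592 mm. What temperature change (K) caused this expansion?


Rearrange dL = alpha * L0 * dT for dT:
  dT = dL / (alpha * L0)
  dL (m) = 1.1592 / 1000 = 0.0011592
  dT = 0.0011592 / ((7.2 x 10^-6) * 0.801) = 201.0 K

201.0 K


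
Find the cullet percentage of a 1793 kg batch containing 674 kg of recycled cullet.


Cullet ratio = (cullet mass / total batch mass) * 100
  Ratio = 674 / 1793 * 100 = 37.59%

37.59%


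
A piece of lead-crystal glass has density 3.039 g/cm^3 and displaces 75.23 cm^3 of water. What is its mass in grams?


Rearrange rho = m / V:
  m = rho * V
  m = 3.039 * 75.23 = 228.624 g

228.624 g


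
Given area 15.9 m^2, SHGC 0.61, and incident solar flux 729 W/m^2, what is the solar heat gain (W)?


Solar heat gain: Q = Area * SHGC * Irradiance
  Q = 15.9 * 0.61 * 729 = 7070.6 W

7070.6 W


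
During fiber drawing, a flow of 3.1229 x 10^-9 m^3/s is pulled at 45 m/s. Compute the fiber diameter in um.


Cross-sectional area from continuity:
  A = Q / v = 3.1229 x 10^-9 / 45 = 6.939778 x 10^-11 m^2
Diameter from circular cross-section:
  d = sqrt(4A / pi) * 10^6 (m -> um)
  d = sqrt(4 * 6.939778 x 10^-11 / pi) * 10^6 = 9.4 um

9.4 um


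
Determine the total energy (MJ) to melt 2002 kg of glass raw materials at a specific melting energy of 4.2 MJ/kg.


Total energy = mass * specific energy
  E = 2002 * 4.2 = 8408.4 MJ

8408.4 MJ


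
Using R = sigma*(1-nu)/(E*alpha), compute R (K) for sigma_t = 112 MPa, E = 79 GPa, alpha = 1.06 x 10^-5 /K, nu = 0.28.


Thermal shock resistance: R = sigma * (1 - nu) / (E * alpha)
  Numerator = 112 * (1 - 0.28) = 80.64
  Denominator = 79 * 1000 * (1.06 x 10^-5) = 0.8374
  R = 80.64 / 0.8374 = 96.3 K

96.3 K


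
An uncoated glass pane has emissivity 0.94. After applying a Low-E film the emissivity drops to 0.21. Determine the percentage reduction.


Percentage reduction = (1 - coated/uncoated) * 100
  Ratio = 0.21 / 0.94 = 0.2234
  Reduction = (1 - 0.2234) * 100 = 77.7%

77.7%


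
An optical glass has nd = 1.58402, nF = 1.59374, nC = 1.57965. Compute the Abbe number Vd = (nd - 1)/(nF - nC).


Abbe number formula: Vd = (nd - 1) / (nF - nC)
  nd - 1 = 1.58402 - 1 = 0.58402
  nF - nC = 1.59374 - 1.57965 = 0.01409
  Vd = 0.58402 / 0.01409 = 41.45

41.45


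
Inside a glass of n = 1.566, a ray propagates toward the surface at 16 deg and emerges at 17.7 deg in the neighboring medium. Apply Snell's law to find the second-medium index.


Apply Snell's law: n1 * sin(theta1) = n2 * sin(theta2)
  n2 = n1 * sin(theta1) / sin(theta2)
  sin(16) = 0.275637
  sin(17.7) = 0.304033
  n2 = 1.566 * 0.275637 / 0.304033 = 1.4197

1.4197


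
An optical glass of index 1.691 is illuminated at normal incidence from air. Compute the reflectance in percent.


Fresnel reflectance at normal incidence:
  R = ((n - 1)/(n + 1))^2
  (n - 1)/(n + 1) = (1.691 - 1)/(1.691 + 1) = 0.256782
  R = 0.256782^2 = 0.065937
  R(%) = 0.065937 * 100 = 6.594%

6.594%


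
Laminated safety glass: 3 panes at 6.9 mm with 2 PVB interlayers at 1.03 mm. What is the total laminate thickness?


Total thickness = glass contribution + PVB contribution
  Glass: 3 * 6.9 = 20.7 mm
  PVB: 2 * 1.03 = 2.06 mm
  Total = 20.7 + 2.06 = 22.76 mm

22.76 mm


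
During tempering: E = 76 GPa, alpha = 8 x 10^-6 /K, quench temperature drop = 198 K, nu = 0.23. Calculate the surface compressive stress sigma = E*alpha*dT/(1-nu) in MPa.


Tempering stress: sigma = E * alpha * dT / (1 - nu)
  E (MPa) = 76 * 1000 = 76000
  Numerator = 76000 * (8 x 10^-6) * 198 = 120.384
  Denominator = 1 - 0.23 = 0.77
  sigma = 120.384 / 0.77 = 156.3 MPa

156.3 MPa


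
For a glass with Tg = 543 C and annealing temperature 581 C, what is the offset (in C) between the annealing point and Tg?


Offset = T_anneal - Tg:
  offset = 581 - 543 = 38 C

38 C


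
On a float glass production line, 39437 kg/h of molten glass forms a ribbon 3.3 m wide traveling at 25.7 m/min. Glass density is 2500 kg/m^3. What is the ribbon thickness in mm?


Ribbon cross-section from mass balance:
  Volume rate = throughput / density = 39437 / 2500 = 15.7748 m^3/h
  thickness = volume rate / (speed * 60 * width), i.e.
  thickness = throughput / (60 * speed * width * density) * 1000
  thickness = 39437 / (60 * 25.7 * 3.3 * 2500) * 1000 = 3.1 mm

3.1 mm


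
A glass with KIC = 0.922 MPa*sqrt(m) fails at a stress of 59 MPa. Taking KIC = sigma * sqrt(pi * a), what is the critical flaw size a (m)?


Rearrange KIC = sigma * sqrt(pi * a):
  sqrt(pi * a) = KIC / sigma
  sqrt(pi * a) = 0.922 / 59 = 0.015627
  a = (KIC / sigma)^2 / pi
  a = 0.015627^2 / pi = 0.0000777 m

0.0000777 m


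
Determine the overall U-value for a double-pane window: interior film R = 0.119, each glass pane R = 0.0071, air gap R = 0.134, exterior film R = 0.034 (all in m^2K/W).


Total thermal resistance (series):
  R_total = R_in + R_glass + R_air + R_glass + R_out
  R_total = 0.119 + 0.0071 + 0.134 + 0.0071 + 0.034 = 0.3012 m^2K/W
U-value = 1 / R_total = 1 / 0.3012 = 3.32 W/m^2K

3.32 W/m^2K


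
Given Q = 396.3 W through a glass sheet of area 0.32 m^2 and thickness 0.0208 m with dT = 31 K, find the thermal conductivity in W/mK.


Fourier's law rearranged: k = Q * t / (A * dT)
  Numerator = 396.3 * 0.0208 = 8.24304
  Denominator = 0.32 * 31 = 9.92
  k = 8.24304 / 9.92 = 0.831 W/mK

0.831 W/mK


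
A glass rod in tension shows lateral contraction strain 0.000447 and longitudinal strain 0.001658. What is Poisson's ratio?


Poisson's ratio: nu = lateral strain / axial strain
  nu = 0.000447 / 0.001658 = 0.2696

0.2696


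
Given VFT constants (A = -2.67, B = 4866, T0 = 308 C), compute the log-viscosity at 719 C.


VFT equation: log(eta) = A + B / (T - T0)
  T - T0 = 719 - 308 = 411
  B / (T - T0) = 4866 / 411 = 11.839
  log(eta) = -2.67 + 11.839 = 9.169

9.169


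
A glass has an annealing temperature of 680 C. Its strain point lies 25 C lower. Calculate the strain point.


Strain point = annealing point - difference:
  T_strain = 680 - 25 = 655 C

655 C


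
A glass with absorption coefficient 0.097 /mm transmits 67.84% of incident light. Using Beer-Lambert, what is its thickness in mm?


Rearrange T = exp(-alpha * thickness):
  thickness = -ln(T) / alpha
  T = 67.84/100 = 0.6784
  ln(T) = -0.38802
  -ln(T) = 0.38802
  thickness = 0.38802 / 0.097 = 4.0 mm

4.0 mm


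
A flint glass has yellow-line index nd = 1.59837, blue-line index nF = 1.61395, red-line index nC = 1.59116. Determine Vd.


Abbe number formula: Vd = (nd - 1) / (nF - nC)
  nd - 1 = 1.59837 - 1 = 0.59837
  nF - nC = 1.61395 - 1.59116 = 0.02279
  Vd = 0.59837 / 0.02279 = 26.26

26.26


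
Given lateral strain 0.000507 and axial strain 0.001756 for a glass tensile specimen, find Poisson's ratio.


Poisson's ratio: nu = lateral strain / axial strain
  nu = 0.000507 / 0.001756 = 0.2887

0.2887


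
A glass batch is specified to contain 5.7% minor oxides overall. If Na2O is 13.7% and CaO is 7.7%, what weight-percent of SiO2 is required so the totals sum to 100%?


Known pieces sum to 100%:
  SiO2 = 100 - (others + Na2O + CaO)
  SiO2 = 100 - (5.7 + 13.7 + 7.7) = 72.9%

72.9%


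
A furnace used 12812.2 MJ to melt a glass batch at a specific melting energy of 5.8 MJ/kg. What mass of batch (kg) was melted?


Rearrange E = m * s for m:
  m = E / s
  m = 12812.2 / 5.8 = 2209.0 kg

2209.0 kg


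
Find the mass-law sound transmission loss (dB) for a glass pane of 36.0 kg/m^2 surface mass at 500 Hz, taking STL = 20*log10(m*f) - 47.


Mass law: STL = 20 * log10(m * f) - 47
  m * f = 36.0 * 500 = 18000
  log10(18000) = 4.25527
  STL = 20 * 4.25527 - 47 = 85.1054 - 47 = 38.1 dB

38.1 dB


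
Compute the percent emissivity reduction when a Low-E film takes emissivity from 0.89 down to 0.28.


Percentage reduction = (1 - coated/uncoated) * 100
  Ratio = 0.28 / 0.89 = 0.3146
  Reduction = (1 - 0.3146) * 100 = 68.5%

68.5%


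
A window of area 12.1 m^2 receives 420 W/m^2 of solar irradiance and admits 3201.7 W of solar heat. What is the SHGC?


Rearrange Q = Area * SHGC * Irradiance:
  SHGC = Q / (Area * Irradiance)
  SHGC = 3201.7 / (12.1 * 420) = 0.63

0.63


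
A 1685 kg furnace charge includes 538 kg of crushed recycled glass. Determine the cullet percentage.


Cullet ratio = (cullet mass / total batch mass) * 100
  Ratio = 538 / 1685 * 100 = 31.93%

31.93%


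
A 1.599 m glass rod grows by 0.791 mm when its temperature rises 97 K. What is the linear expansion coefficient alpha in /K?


Rearrange dL = alpha * L0 * dT for alpha:
  alpha = dL / (L0 * dT)
  alpha = (0.791 / 1000) / (1.599 * 97) = 0.0000051 /K = 5.1 x 10^-6 /K

5.1 x 10^-6 /K


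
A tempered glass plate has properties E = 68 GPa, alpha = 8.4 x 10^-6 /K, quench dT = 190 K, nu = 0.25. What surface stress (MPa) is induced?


Tempering stress: sigma = E * alpha * dT / (1 - nu)
  E (MPa) = 68 * 1000 = 68000
  Numerator = 68000 * (8.4 x 10^-6) * 190 = 108.528
  Denominator = 1 - 0.25 = 0.75
  sigma = 108.528 / 0.75 = 144.7 MPa

144.7 MPa


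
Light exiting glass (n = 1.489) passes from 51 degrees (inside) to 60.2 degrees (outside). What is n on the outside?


Apply Snell's law: n1 * sin(theta1) = n2 * sin(theta2)
  n2 = n1 * sin(theta1) / sin(theta2)
  sin(51) = 0.777146
  sin(60.2) = 0.867765
  n2 = 1.489 * 0.777146 / 0.867765 = 1.3335

1.3335


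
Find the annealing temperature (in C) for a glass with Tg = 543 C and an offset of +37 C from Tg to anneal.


The annealing temperature is Tg plus the offset:
  T_anneal = 543 + 37 = 580 C

580 C


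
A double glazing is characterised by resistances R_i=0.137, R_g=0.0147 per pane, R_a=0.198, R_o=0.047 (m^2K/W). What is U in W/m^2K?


Total thermal resistance (series):
  R_total = R_in + R_glass + R_air + R_glass + R_out
  R_total = 0.137 + 0.0147 + 0.198 + 0.0147 + 0.047 = 0.4114 m^2K/W
U-value = 1 / R_total = 1 / 0.4114 = 2.431 W/m^2K

2.431 W/m^2K


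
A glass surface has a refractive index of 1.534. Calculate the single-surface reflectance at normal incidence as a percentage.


Fresnel reflectance at normal incidence:
  R = ((n - 1)/(n + 1))^2
  (n - 1)/(n + 1) = (1.534 - 1)/(1.534 + 1) = 0.210734
  R = 0.210734^2 = 0.0444088
  R(%) = 0.0444088 * 100 = 4.441%

4.441%


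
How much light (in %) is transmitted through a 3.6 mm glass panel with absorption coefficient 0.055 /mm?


Beer-Lambert law: T = exp(-alpha * thickness)
  exponent = -0.055 * 3.6 = -0.198
  T = exp(-0.198) = 0.8204
  Percentage = 0.8204 * 100 = 82.04%

82.04%


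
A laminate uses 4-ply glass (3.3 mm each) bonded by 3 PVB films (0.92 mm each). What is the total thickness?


Total thickness = glass contribution + PVB contribution
  Glass: 4 * 3.3 = 13.2 mm
  PVB: 3 * 0.92 = 2.76 mm
  Total = 13.2 + 2.76 = 15.96 mm

15.96 mm


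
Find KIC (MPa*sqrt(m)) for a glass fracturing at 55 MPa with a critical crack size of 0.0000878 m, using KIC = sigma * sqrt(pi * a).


Fracture toughness: KIC = sigma * sqrt(pi * a)
  pi * a = pi * 0.0000878 = 0.000275832
  sqrt(pi * a) = 0.016608
  KIC = 55 * 0.016608 = 0.913 MPa*sqrt(m)

0.913 MPa*sqrt(m)


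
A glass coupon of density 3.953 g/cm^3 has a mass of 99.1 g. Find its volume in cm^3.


Rearrange rho = m / V:
  V = m / rho
  V = 99.1 / 3.953 = 25.07 cm^3

25.07 cm^3


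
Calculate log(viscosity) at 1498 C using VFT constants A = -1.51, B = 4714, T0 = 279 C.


VFT equation: log(eta) = A + B / (T - T0)
  T - T0 = 1498 - 279 = 1219
  B / (T - T0) = 4714 / 1219 = 3.867
  log(eta) = -1.51 + 3.867 = 2.357

2.357


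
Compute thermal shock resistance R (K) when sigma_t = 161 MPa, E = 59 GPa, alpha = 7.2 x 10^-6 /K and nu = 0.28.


Thermal shock resistance: R = sigma * (1 - nu) / (E * alpha)
  Numerator = 161 * (1 - 0.28) = 115.92
  Denominator = 59 * 1000 * (7.2 x 10^-6) = 0.4248
  R = 115.92 / 0.4248 = 272.9 K

272.9 K


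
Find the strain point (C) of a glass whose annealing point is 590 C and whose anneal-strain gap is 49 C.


Strain point = annealing point - difference:
  T_strain = 590 - 49 = 541 C

541 C


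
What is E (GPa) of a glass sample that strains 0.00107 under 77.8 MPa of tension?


Young's modulus: E = stress / strain
  E = 77.8 MPa / 0.00107 = 72710.28 MPa
Convert to GPa: 72710.28 / 1000 = 72.71 GPa

72.71 GPa


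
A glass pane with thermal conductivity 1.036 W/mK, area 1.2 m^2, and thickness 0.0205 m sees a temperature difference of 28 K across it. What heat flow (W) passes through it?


Fourier's law: Q = k * A * dT / t
  Q = 1.036 * 1.2 * 28 / 0.0205
  Q = 34.8096 / 0.0205 = 1698 W

1698 W


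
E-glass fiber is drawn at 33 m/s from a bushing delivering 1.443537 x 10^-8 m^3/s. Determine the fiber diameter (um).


Cross-sectional area from continuity:
  A = Q / v = 1.443537 x 10^-8 / 33 = 4.374355 x 10^-10 m^2
Diameter from circular cross-section:
  d = sqrt(4A / pi) * 10^6 (m -> um)
  d = sqrt(4 * 4.374355 x 10^-10 / pi) * 10^6 = 23.6 um

23.6 um


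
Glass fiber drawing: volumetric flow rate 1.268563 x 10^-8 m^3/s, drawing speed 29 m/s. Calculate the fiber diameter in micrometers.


Cross-sectional area from continuity:
  A = Q / v = 1.268563 x 10^-8 / 29 = 4.374355 x 10^-10 m^2
Diameter from circular cross-section:
  d = sqrt(4A / pi) * 10^6 (m -> um)
  d = sqrt(4 * 4.374355 x 10^-10 / pi) * 10^6 = 23.6 um

23.6 um


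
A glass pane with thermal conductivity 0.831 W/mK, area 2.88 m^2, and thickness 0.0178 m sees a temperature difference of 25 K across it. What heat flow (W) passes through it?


Fourier's law: Q = k * A * dT / t
  Q = 0.831 * 2.88 * 25 / 0.0178
  Q = 59.832 / 0.0178 = 3361.3 W

3361.3 W


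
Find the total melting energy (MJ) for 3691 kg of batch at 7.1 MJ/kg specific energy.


Total energy = mass * specific energy
  E = 3691 * 7.1 = 26206.1 MJ

26206.1 MJ


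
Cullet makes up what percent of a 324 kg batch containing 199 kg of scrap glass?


Cullet ratio = (cullet mass / total batch mass) * 100
  Ratio = 199 / 324 * 100 = 61.42%

61.42%


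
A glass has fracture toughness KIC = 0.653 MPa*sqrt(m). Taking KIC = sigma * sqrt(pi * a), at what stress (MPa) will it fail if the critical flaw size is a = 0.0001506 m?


Rearrange KIC = sigma * sqrt(pi * a):
  sigma = KIC / sqrt(pi * a)
  sqrt(pi * 0.0001506) = 0.021751
  sigma = 0.653 / 0.021751 = 30.02 MPa

30.02 MPa


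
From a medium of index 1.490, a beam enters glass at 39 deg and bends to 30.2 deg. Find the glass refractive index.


Apply Snell's law: n1 * sin(theta1) = n2 * sin(theta2)
  n2 = n1 * sin(theta1) / sin(theta2)
  sin(39) = 0.62932
  sin(30.2) = 0.50302
  n2 = 1.490 * 0.62932 / 0.50302 = 1.8641

1.8641


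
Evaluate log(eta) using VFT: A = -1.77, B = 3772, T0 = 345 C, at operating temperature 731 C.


VFT equation: log(eta) = A + B / (T - T0)
  T - T0 = 731 - 345 = 386
  B / (T - T0) = 3772 / 386 = 9.772
  log(eta) = -1.77 + 9.772 = 8.002

8.002


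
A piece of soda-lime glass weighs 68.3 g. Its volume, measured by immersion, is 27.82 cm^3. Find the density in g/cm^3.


Use the definition of density:
  rho = mass / volume
  rho = 68.3 / 27.82 = 2.455 g/cm^3

2.455 g/cm^3


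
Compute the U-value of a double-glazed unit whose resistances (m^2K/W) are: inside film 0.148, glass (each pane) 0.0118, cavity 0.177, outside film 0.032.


Total thermal resistance (series):
  R_total = R_in + R_glass + R_air + R_glass + R_out
  R_total = 0.148 + 0.0118 + 0.177 + 0.0118 + 0.032 = 0.3806 m^2K/W
U-value = 1 / R_total = 1 / 0.3806 = 2.627 W/m^2K

2.627 W/m^2K


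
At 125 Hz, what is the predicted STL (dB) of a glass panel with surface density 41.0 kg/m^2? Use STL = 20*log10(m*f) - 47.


Mass law: STL = 20 * log10(m * f) - 47
  m * f = 41.0 * 125 = 5125
  log10(5125) = 3.70969
  STL = 20 * 3.70969 - 47 = 74.1938 - 47 = 27.2 dB

27.2 dB


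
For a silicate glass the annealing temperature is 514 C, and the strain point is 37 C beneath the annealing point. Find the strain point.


Strain point = annealing point - difference:
  T_strain = 514 - 37 = 477 C

477 C


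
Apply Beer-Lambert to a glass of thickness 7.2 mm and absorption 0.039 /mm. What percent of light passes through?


Beer-Lambert law: T = exp(-alpha * thickness)
  exponent = -0.039 * 7.2 = -0.2808
  T = exp(-0.2808) = 0.7552
  Percentage = 0.7552 * 100 = 75.52%

75.52%


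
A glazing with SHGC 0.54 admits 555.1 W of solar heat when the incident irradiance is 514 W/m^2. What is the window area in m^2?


Rearrange Q = Area * SHGC * Irradiance:
  Area = Q / (SHGC * Irradiance)
  Area = 555.1 / (0.54 * 514) = 2.0 m^2

2.0 m^2


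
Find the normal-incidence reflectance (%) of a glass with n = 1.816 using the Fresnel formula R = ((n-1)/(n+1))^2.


Fresnel reflectance at normal incidence:
  R = ((n - 1)/(n + 1))^2
  (n - 1)/(n + 1) = (1.816 - 1)/(1.816 + 1) = 0.289773
  R = 0.289773^2 = 0.0839684
  R(%) = 0.0839684 * 100 = 8.397%

8.397%


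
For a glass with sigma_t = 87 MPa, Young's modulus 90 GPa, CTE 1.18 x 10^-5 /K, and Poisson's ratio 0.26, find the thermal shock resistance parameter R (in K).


Thermal shock resistance: R = sigma * (1 - nu) / (E * alpha)
  Numerator = 87 * (1 - 0.26) = 64.38
  Denominator = 90 * 1000 * (1.18 x 10^-5) = 1.062
  R = 64.38 / 1.062 = 60.6 K

60.6 K


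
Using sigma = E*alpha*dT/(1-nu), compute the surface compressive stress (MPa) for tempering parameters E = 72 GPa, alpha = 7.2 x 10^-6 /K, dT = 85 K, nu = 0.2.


Tempering stress: sigma = E * alpha * dT / (1 - nu)
  E (MPa) = 72 * 1000 = 72000
  Numerator = 72000 * (7.2 x 10^-6) * 85 = 44.064
  Denominator = 1 - 0.2 = 0.8
  sigma = 44.064 / 0.8 = 55.1 MPa

55.1 MPa


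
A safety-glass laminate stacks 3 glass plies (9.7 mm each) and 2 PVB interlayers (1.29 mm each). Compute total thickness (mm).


Total thickness = glass contribution + PVB contribution
  Glass: 3 * 9.7 = 29.1 mm
  PVB: 2 * 1.29 = 2.58 mm
  Total = 29.1 + 2.58 = 31.68 mm

31.68 mm


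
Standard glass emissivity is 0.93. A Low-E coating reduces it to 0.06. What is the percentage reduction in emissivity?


Percentage reduction = (1 - coated/uncoated) * 100
  Ratio = 0.06 / 0.93 = 0.0645
  Reduction = (1 - 0.0645) * 100 = 93.5%

93.5%


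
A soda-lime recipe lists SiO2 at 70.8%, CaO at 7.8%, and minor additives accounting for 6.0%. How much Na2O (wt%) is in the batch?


Pieces sum to 100%:
  Na2O = 100 - (SiO2 + CaO + others)
  Na2O = 100 - (70.8 + 7.8 + 6.0) = 15.4%

15.4%


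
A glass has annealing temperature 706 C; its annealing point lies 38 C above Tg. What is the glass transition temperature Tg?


Rearrange T_anneal = Tg + offset for Tg:
  Tg = T_anneal - offset = 706 - 38 = 668 C

668 C


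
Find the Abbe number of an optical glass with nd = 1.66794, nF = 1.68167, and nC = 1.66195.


Abbe number formula: Vd = (nd - 1) / (nF - nC)
  nd - 1 = 1.66794 - 1 = 0.66794
  nF - nC = 1.68167 - 1.66195 = 0.01972
  Vd = 0.66794 / 0.01972 = 33.87

33.87


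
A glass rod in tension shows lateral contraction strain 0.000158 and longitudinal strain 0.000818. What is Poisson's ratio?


Poisson's ratio: nu = lateral strain / axial strain
  nu = 0.000158 / 0.000818 = 0.1932

0.1932


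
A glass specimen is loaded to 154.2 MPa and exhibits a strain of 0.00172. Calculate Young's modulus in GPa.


Young's modulus: E = stress / strain
  E = 154.2 MPa / 0.00172 = 89651.16 MPa
Convert to GPa: 89651.16 / 1000 = 89.65 GPa

89.65 GPa


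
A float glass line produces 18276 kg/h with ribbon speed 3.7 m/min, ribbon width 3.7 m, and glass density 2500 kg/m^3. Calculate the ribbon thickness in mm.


Ribbon cross-section from mass balance:
  Volume rate = throughput / density = 18276 / 2500 = 7.3104 m^3/h
  thickness = volume rate / (speed * 60 * width), i.e.
  thickness = throughput / (60 * speed * width * density) * 1000
  thickness = 18276 / (60 * 3.7 * 3.7 * 2500) * 1000 = 8.9 mm

8.9 mm


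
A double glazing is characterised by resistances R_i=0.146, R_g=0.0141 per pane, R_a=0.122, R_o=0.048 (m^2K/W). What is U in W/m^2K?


Total thermal resistance (series):
  R_total = R_in + R_glass + R_air + R_glass + R_out
  R_total = 0.146 + 0.0141 + 0.122 + 0.0141 + 0.048 = 0.3442 m^2K/W
U-value = 1 / R_total = 1 / 0.3442 = 2.905 W/m^2K

2.905 W/m^2K


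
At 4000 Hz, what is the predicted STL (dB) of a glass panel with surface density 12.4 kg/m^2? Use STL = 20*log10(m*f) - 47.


Mass law: STL = 20 * log10(m * f) - 47
  m * f = 12.4 * 4000 = 49600
  log10(49600) = 4.69548
  STL = 20 * 4.69548 - 47 = 93.9096 - 47 = 46.9 dB

46.9 dB


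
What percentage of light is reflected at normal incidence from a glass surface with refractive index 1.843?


Fresnel reflectance at normal incidence:
  R = ((n - 1)/(n + 1))^2
  (n - 1)/(n + 1) = (1.843 - 1)/(1.843 + 1) = 0.296518
  R = 0.296518^2 = 0.0879229
  R(%) = 0.0879229 * 100 = 8.792%

8.792%


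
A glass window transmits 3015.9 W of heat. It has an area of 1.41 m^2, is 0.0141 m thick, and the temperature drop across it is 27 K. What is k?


Fourier's law rearranged: k = Q * t / (A * dT)
  Numerator = 3015.9 * 0.0141 = 42.52419
  Denominator = 1.41 * 27 = 38.07
  k = 42.52419 / 38.07 = 1.117 W/mK

1.117 W/mK


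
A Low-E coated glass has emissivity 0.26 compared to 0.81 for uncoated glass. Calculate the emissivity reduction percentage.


Percentage reduction = (1 - coated/uncoated) * 100
  Ratio = 0.26 / 0.81 = 0.321
  Reduction = (1 - 0.321) * 100 = 67.9%

67.9%


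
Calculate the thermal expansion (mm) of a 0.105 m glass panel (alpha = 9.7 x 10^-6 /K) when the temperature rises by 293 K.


Thermal expansion formula: dL = alpha * L0 * dT
  dL = (9.7 x 10^-6) * 0.105 * 293 = 0.00029842 m
Convert to mm: 0.00029842 * 1000 = 0.2984 mm

0.2984 mm


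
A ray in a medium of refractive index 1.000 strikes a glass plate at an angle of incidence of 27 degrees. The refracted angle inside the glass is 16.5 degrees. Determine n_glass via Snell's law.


Apply Snell's law: n1 * sin(theta1) = n2 * sin(theta2)
  n2 = n1 * sin(theta1) / sin(theta2)
  sin(27) = 0.45399
  sin(16.5) = 0.284015
  n2 = 1.000 * 0.45399 / 0.284015 = 1.5985

1.5985


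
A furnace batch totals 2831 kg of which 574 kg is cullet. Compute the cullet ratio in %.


Cullet ratio = (cullet mass / total batch mass) * 100
  Ratio = 574 / 2831 * 100 = 20.28%

20.28%


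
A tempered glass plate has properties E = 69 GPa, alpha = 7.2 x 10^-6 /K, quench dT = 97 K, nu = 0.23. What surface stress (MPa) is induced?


Tempering stress: sigma = E * alpha * dT / (1 - nu)
  E (MPa) = 69 * 1000 = 69000
  Numerator = 69000 * (7.2 x 10^-6) * 97 = 48.1896
  Denominator = 1 - 0.23 = 0.77
  sigma = 48.1896 / 0.77 = 62.6 MPa

62.6 MPa


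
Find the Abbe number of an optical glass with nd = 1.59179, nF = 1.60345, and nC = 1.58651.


Abbe number formula: Vd = (nd - 1) / (nF - nC)
  nd - 1 = 1.59179 - 1 = 0.59179
  nF - nC = 1.60345 - 1.58651 = 0.01694
  Vd = 0.59179 / 0.01694 = 34.93

34.93


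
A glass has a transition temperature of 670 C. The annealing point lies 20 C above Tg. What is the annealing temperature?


The annealing temperature is Tg plus the offset:
  T_anneal = 670 + 20 = 690 C

690 C


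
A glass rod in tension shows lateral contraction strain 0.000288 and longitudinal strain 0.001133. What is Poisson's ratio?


Poisson's ratio: nu = lateral strain / axial strain
  nu = 0.000288 / 0.001133 = 0.2542

0.2542


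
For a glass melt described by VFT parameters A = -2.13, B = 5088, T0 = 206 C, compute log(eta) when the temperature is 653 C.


VFT equation: log(eta) = A + B / (T - T0)
  T - T0 = 653 - 206 = 447
  B / (T - T0) = 5088 / 447 = 11.383
  log(eta) = -2.13 + 11.383 = 9.253

9.253


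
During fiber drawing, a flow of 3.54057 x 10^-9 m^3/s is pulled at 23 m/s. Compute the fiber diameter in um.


Cross-sectional area from continuity:
  A = Q / v = 3.54057 x 10^-9 / 23 = 1.539378 x 10^-10 m^2
Diameter from circular cross-section:
  d = sqrt(4A / pi) * 10^6 (m -> um)
  d = sqrt(4 * 1.539378 x 10^-10 / pi) * 10^6 = 14.0 um

14.0 um


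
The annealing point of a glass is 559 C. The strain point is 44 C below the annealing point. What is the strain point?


Strain point = annealing point - difference:
  T_strain = 559 - 44 = 515 C

515 C


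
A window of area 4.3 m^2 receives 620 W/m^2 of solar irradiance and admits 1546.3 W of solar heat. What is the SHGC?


Rearrange Q = Area * SHGC * Irradiance:
  SHGC = Q / (Area * Irradiance)
  SHGC = 1546.3 / (4.3 * 620) = 0.58

0.58


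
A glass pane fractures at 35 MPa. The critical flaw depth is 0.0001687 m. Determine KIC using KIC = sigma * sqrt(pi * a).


Fracture toughness: KIC = sigma * sqrt(pi * a)
  pi * a = pi * 0.0001687 = 0.000529987
  sqrt(pi * a) = 0.023021
  KIC = 35 * 0.023021 = 0.806 MPa*sqrt(m)

0.806 MPa*sqrt(m)


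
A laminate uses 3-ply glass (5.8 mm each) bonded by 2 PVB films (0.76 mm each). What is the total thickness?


Total thickness = glass contribution + PVB contribution
  Glass: 3 * 5.8 = 17.4 mm
  PVB: 2 * 0.76 = 1.52 mm
  Total = 17.4 + 1.52 = 18.92 mm

18.92 mm
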